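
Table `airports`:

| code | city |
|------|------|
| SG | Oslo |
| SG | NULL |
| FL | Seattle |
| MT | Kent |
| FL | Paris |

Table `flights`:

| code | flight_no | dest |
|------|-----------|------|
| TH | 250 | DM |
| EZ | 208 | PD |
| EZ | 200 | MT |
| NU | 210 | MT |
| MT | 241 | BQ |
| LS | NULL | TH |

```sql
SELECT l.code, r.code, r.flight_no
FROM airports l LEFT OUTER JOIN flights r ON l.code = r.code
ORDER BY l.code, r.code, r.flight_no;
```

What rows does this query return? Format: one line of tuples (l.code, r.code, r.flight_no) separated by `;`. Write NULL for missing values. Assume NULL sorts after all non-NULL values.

(FL, NULL, NULL); (FL, NULL, NULL); (MT, MT, 241); (SG, NULL, NULL); (SG, NULL, NULL)

LEFT JOIN keeps every row from `airports`; unmatched rows get NULL for `flights`'s columns.
Matching on l.code = r.code.
- l (code=SG) has no partner → padded with NULL.
- l (code=SG) has no partner → padded with NULL.
- l (code=FL) has no partner → padded with NULL.
- l (code=MT) pairs with 1 row(s) of r.
- l (code=FL) has no partner → padded with NULL.
After projecting and ordering:
l.code | r.code | r.flight_no
FL | NULL | NULL
FL | NULL | NULL
MT | MT | 241
SG | NULL | NULL
SG | NULL | NULL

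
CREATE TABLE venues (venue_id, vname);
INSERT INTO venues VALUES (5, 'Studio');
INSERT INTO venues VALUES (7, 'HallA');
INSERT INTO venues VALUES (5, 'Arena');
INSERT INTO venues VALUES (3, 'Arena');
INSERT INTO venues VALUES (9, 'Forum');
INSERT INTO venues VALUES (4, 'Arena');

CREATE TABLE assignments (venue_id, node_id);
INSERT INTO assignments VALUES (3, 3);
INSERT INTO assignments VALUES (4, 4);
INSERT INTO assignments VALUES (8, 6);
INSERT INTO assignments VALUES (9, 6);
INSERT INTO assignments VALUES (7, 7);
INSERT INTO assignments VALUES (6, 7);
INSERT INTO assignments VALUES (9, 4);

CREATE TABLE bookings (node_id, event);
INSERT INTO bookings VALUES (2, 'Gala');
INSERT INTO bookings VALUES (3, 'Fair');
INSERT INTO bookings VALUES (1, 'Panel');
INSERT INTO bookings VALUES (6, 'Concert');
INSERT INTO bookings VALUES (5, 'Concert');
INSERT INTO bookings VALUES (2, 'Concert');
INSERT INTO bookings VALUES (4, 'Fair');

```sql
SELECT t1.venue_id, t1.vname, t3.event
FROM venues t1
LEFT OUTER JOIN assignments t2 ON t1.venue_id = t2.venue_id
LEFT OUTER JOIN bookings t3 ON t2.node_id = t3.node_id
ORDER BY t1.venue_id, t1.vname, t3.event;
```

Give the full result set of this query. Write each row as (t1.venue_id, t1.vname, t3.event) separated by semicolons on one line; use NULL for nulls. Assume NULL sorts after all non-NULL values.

(3, Arena, Fair); (4, Arena, Fair); (5, Arena, NULL); (5, Studio, NULL); (7, HallA, NULL); (9, Forum, Concert); (9, Forum, Fair)

Step 1 — t1 LEFT JOIN t2 on venue_id → 7 row(s).
Then LEFT JOIN `bookings t3` on node_id: each of those 7 rows is kept; rows whose t2.node_id has no match in t3 get NULL for t3's columns.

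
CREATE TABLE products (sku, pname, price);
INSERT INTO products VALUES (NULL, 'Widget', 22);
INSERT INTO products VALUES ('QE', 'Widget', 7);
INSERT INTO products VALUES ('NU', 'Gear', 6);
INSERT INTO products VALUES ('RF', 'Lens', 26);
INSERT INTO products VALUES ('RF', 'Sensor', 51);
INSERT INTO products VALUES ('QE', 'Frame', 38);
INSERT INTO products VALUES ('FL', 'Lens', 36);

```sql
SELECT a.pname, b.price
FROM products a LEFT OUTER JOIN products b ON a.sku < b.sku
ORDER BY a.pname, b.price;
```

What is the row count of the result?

16

LEFT JOIN keeps every row from `products a`; unmatched rows get NULL for `products b`'s columns.
Matching on a.sku < b.sku. A NULL in a compared column never satisfies the condition.
Matched pairs: 13; unmatched a rows kept: 3.
Total: 13 matched + 3 padded = 16 rows.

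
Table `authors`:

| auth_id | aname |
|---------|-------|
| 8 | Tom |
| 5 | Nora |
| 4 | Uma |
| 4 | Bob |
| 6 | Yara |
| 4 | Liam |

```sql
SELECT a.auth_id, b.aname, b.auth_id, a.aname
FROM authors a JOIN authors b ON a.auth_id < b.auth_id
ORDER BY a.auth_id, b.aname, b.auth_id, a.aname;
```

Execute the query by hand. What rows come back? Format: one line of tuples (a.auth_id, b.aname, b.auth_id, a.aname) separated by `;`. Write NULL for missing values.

(4, Nora, 5, Bob); (4, Nora, 5, Liam); (4, Nora, 5, Uma); (4, Tom, 8, Bob); (4, Tom, 8, Liam); (4, Tom, 8, Uma); (4, Yara, 6, Bob); (4, Yara, 6, Liam); (4, Yara, 6, Uma); (5, Tom, 8, Nora); (5, Yara, 6, Nora); (6, Tom, 8, Yara)

INNER JOIN keeps only pairs where the ON condition holds.
Matching on a.auth_id < b.auth_id.
- auth_id=8: no matching b row, dropped.
- auth_id=5: 2 matching b row(s), so 2 row(s) emitted.
- auth_id=4: 3 matching b row(s), so 3 row(s) emitted.
- auth_id=4: 3 matching b row(s), so 3 row(s) emitted.
- auth_id=6: 1 matching b row(s), so 1 row(s) emitted.
- auth_id=4: 3 matching b row(s), so 3 row(s) emitted.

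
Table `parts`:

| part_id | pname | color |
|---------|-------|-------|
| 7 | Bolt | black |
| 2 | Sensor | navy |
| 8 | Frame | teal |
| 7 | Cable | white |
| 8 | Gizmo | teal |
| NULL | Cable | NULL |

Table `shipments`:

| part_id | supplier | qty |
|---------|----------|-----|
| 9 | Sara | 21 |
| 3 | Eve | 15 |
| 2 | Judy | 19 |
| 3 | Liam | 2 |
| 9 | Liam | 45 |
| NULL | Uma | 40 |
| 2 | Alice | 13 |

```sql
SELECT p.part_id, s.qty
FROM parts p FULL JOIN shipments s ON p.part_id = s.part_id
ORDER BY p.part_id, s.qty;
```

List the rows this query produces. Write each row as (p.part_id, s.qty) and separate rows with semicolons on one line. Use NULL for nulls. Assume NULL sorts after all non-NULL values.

(2, 13); (2, 19); (7, NULL); (7, NULL); (8, NULL); (8, NULL); (NULL, 2); (NULL, 15); (NULL, 21); (NULL, 40); (NULL, 45); (NULL, NULL)

FULL OUTER JOIN keeps every row from both sides; unmatched rows get NULL for the other side's columns.
Matching on p.part_id = s.part_id. A NULL in a compared column never satisfies the condition.
- p row (part_id=7): no match → kept, s columns NULL.
- p row (part_id=2): matches 2 s row(s) → 2 output row(s).
- p row (part_id=8): no match → kept, s columns NULL.
- p row (part_id=7): no match → kept, s columns NULL.
- p row (part_id=8): no match → kept, s columns NULL.
- p row (part_id=NULL): no match → kept, s columns NULL.
- 5 row(s) from s found no p partner → padded with NULL.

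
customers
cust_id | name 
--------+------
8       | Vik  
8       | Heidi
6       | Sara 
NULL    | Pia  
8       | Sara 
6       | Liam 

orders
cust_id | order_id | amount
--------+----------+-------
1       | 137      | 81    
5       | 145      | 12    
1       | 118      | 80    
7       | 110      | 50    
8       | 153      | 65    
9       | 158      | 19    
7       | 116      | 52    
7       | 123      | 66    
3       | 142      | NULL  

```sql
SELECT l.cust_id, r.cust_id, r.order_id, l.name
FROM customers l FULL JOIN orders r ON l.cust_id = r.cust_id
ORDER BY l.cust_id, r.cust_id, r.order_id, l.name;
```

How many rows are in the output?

14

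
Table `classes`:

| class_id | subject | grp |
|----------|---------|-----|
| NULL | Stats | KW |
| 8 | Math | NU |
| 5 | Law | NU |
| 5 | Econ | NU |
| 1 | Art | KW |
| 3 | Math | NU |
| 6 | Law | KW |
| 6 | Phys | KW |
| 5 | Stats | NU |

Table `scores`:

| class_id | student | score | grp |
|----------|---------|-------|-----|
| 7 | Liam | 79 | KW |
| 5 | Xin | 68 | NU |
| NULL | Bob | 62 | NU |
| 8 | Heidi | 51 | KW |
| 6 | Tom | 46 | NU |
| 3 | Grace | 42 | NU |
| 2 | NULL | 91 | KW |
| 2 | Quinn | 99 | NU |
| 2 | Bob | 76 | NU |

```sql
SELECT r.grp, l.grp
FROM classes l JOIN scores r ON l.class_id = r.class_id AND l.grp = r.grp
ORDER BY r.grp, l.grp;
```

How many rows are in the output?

INNER JOIN keeps only pairs where the ON condition holds.
Matching on l.class_id = r.class_id AND l.grp = r.grp. A NULL in a compared column never satisfies the condition.
- l row (class_id=NULL, grp=KW): no match → dropped.
- l row (class_id=8, grp=NU): no match → dropped.
- l row (class_id=5, grp=NU): matches 1 r row(s) → 1 output row(s).
- l row (class_id=5, grp=NU): matches 1 r row(s) → 1 output row(s).
- l row (class_id=1, grp=KW): no match → dropped.
- l row (class_id=3, grp=NU): matches 1 r row(s) → 1 output row(s).
- l row (class_id=6, grp=KW): no match → dropped.
- l row (class_id=6, grp=KW): no match → dropped.
- l row (class_id=5, grp=NU): matches 1 r row(s) → 1 output row(s).
Total: 4 rows.

4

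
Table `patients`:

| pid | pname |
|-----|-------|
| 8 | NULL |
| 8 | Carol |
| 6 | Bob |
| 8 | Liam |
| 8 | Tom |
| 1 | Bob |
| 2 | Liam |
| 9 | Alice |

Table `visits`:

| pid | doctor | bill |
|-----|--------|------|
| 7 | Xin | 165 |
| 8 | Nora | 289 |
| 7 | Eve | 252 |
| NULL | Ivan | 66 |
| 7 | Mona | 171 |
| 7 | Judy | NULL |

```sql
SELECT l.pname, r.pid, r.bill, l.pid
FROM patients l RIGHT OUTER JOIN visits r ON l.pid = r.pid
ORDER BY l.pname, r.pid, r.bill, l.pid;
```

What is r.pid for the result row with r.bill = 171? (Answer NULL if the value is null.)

7

RIGHT JOIN keeps every row from `visits`; unmatched rows get NULL for `patients`'s columns.
Matching on l.pid = r.pid. A NULL in a compared column never satisfies the condition.
- pid=8: 1 matching r row(s), so 1 row(s) emitted.
- pid=8: 1 matching r row(s), so 1 row(s) emitted.
- pid=6: no matching r row.
- pid=8: 1 matching r row(s), so 1 row(s) emitted.
- pid=8: 1 matching r row(s), so 1 row(s) emitted.
- pid=1: no matching r row.
- pid=2: no matching r row.
- pid=9: no matching r row.
- plus 5 unmatched r row(s), each kept with NULL l columns.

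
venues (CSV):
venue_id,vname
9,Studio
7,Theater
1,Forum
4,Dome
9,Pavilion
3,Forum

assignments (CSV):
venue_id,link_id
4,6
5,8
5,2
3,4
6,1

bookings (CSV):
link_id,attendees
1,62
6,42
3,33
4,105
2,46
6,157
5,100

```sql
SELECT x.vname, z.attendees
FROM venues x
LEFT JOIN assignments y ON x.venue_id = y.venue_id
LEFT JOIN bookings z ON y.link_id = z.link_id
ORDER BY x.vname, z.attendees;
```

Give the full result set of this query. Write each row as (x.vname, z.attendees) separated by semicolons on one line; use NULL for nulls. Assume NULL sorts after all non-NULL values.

(Dome, 42); (Dome, 157); (Forum, 105); (Forum, NULL); (Pavilion, NULL); (Studio, NULL); (Theater, NULL)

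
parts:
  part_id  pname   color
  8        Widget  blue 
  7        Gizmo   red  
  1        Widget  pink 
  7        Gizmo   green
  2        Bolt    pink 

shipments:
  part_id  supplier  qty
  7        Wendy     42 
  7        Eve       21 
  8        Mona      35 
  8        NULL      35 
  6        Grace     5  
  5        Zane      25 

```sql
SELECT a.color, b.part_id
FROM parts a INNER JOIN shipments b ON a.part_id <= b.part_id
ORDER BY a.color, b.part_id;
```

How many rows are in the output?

INNER JOIN keeps only pairs where the ON condition holds.
Matching on a.part_id <= b.part_id.
Matched pairs: 22.
Total: 22 rows.

22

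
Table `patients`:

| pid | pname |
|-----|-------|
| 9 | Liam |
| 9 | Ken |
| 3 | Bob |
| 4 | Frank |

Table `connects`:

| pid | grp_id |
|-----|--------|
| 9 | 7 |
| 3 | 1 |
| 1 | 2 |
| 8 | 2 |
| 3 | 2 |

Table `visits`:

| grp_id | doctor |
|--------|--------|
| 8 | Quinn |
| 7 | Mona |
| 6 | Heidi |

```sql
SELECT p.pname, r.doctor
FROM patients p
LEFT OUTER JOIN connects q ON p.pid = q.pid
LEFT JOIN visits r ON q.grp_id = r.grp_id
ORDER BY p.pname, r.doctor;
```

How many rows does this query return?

5

Evaluate left to right. First `patients p LEFT JOIN connects q` on pid: 5 row(s).
Then LEFT JOIN `visits r` on grp_id: each of those 5 rows is kept; rows whose q.grp_id has no match in r get NULL for r's columns.
Result: 5 row(s).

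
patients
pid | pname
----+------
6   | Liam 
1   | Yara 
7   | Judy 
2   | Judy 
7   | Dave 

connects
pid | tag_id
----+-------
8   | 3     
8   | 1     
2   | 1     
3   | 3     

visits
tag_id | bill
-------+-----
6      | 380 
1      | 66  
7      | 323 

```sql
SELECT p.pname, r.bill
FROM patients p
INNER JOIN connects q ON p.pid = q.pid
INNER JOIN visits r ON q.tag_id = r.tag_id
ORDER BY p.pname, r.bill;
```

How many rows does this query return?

1

Evaluate left to right. First `patients p INNER JOIN connects q` on pid: 1 row(s).
Then INNER JOIN `visits r` on tag_id: keep only rows whose q.tag_id appears in r.
Result: 1 row(s).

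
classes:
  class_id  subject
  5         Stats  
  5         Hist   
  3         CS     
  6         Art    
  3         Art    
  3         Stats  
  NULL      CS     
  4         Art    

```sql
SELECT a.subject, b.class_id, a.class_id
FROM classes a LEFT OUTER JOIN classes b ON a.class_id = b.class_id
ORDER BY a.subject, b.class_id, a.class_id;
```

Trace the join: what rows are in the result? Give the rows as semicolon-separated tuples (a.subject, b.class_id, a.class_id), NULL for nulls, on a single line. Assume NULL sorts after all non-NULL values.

LEFT JOIN keeps every row from `classes a`; unmatched rows get NULL for `classes b`'s columns.
Matching on a.class_id = b.class_id. A NULL in a compared column never satisfies the condition.
- a (class_id=5) pairs with 2 row(s) of b.
- a (class_id=5) pairs with 2 row(s) of b.
- a (class_id=3) pairs with 3 row(s) of b.
- a (class_id=6) pairs with 1 row(s) of b.
- a (class_id=3) pairs with 3 row(s) of b.
- a (class_id=3) pairs with 3 row(s) of b.
- a (class_id=NULL) has no partner → padded with NULL.
- a (class_id=4) pairs with 1 row(s) of b.

(Art, 3, 3); (Art, 3, 3); (Art, 3, 3); (Art, 4, 4); (Art, 6, 6); (CS, 3, 3); (CS, 3, 3); (CS, 3, 3); (CS, NULL, NULL); (Hist, 5, 5); (Hist, 5, 5); (Stats, 3, 3); (Stats, 3, 3); (Stats, 3, 3); (Stats, 5, 5); (Stats, 5, 5)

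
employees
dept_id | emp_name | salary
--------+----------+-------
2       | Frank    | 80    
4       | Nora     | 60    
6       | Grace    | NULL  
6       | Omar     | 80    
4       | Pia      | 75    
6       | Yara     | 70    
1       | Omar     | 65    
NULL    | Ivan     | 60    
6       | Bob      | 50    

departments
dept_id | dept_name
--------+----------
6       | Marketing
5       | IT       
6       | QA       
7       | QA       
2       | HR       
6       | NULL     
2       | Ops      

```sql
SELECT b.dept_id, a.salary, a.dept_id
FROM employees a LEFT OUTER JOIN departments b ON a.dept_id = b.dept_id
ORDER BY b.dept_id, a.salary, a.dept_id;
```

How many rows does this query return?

18

LEFT JOIN keeps every row from `employees`; unmatched rows get NULL for `departments`'s columns.
Matching on a.dept_id = b.dept_id. A NULL in a compared column never satisfies the condition.
Matched pairs: 14; unmatched a rows kept: 4.
Total: 14 matched + 4 padded = 18 rows.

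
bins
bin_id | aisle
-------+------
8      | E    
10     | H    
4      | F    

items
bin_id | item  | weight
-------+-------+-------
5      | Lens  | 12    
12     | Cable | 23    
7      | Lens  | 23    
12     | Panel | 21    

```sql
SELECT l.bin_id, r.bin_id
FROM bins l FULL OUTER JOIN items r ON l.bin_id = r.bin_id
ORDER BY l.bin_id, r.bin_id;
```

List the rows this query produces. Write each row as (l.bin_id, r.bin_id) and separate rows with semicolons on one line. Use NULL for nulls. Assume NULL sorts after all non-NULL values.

(4, NULL); (8, NULL); (10, NULL); (NULL, 5); (NULL, 7); (NULL, 12); (NULL, 12)

FULL OUTER JOIN keeps every row from both sides; unmatched rows get NULL for the other side's columns.
Matching on l.bin_id = r.bin_id.
- l row (bin_id=8): no match → kept, r columns NULL.
- l row (bin_id=10): no match → kept, r columns NULL.
- l row (bin_id=4): no match → kept, r columns NULL.
- 4 row(s) from r found no l partner → padded with NULL.
After projecting and ordering:
l.bin_id | r.bin_id
4 | NULL
8 | NULL
10 | NULL
NULL | 5
NULL | 7
NULL | 12
NULL | 12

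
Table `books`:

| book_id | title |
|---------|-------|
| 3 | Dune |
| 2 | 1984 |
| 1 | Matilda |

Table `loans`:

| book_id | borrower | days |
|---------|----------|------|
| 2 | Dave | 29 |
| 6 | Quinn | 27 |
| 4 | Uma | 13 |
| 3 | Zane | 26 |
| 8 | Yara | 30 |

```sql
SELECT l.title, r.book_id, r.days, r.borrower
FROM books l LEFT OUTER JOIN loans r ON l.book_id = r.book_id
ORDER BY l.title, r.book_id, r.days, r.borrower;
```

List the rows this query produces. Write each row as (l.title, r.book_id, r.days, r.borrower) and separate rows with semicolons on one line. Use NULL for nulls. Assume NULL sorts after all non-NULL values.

LEFT JOIN keeps every row from `books`; unmatched rows get NULL for `loans`'s columns.
Matching on l.book_id = r.book_id.
- l (book_id=3) pairs with 1 row(s) of r.
- l (book_id=2) pairs with 1 row(s) of r.
- l (book_id=1) has no partner → padded with NULL.
After projecting and ordering:
l.title | r.book_id | r.days | r.borrower
1984 | 2 | 29 | Dave
Dune | 3 | 26 | Zane
Matilda | NULL | NULL | NULL

(1984, 2, 29, Dave); (Dune, 3, 26, Zane); (Matilda, NULL, NULL, NULL)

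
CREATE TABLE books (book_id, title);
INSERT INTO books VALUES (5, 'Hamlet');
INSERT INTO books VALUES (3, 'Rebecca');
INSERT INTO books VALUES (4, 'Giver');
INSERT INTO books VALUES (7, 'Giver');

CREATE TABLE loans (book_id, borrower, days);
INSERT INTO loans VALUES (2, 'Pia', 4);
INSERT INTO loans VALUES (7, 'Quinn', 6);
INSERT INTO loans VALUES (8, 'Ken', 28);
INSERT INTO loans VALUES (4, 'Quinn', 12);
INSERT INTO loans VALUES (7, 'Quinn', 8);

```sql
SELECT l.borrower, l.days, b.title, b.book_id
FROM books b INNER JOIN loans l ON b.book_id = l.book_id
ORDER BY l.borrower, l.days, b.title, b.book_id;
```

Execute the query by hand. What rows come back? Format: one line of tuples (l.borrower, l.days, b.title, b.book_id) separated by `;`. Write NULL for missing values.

(Quinn, 6, Giver, 7); (Quinn, 8, Giver, 7); (Quinn, 12, Giver, 4)

INNER JOIN keeps only pairs where the ON condition holds.
Matching on b.book_id = l.book_id.
Matched pairs: 3.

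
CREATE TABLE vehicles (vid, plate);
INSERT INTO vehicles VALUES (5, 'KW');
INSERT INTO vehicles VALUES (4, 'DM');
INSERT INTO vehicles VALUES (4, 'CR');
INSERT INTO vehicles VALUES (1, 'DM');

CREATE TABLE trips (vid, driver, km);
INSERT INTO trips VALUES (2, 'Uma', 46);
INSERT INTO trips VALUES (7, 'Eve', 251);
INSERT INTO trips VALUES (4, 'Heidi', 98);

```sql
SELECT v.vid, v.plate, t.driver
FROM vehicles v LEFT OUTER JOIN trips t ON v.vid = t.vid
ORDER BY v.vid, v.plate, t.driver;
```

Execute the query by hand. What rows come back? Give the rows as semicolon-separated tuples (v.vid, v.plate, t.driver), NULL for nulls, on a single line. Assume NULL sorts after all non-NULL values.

(1, DM, NULL); (4, CR, Heidi); (4, DM, Heidi); (5, KW, NULL)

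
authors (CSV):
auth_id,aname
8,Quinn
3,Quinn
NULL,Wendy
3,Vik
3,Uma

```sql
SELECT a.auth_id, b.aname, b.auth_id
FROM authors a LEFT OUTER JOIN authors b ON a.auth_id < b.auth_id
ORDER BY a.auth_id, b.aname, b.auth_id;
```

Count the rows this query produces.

LEFT JOIN keeps every row from `authors a`; unmatched rows get NULL for `authors b`'s columns.
Matching on a.auth_id < b.auth_id. A NULL in a compared column never satisfies the condition.
- a row (auth_id=8): no match → kept, b columns NULL.
- a row (auth_id=3): matches 1 b row(s) → 1 output row(s).
- a row (auth_id=NULL): no match → kept, b columns NULL.
- a row (auth_id=3): matches 1 b row(s) → 1 output row(s).
- a row (auth_id=3): matches 1 b row(s) → 1 output row(s).
Total: 3 matched + 2 padded = 5 rows.

5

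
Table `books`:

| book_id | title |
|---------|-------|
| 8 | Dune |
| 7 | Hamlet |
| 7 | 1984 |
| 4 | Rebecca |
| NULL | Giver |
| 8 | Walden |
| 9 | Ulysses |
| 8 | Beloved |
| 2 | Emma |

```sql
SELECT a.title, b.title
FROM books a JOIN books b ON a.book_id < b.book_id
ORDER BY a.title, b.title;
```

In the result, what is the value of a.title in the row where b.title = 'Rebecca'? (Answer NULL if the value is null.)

Emma

INNER JOIN keeps only pairs where the ON condition holds.
Matching on a.book_id < b.book_id. A NULL in a compared column never satisfies the condition.
Matched pairs: 24.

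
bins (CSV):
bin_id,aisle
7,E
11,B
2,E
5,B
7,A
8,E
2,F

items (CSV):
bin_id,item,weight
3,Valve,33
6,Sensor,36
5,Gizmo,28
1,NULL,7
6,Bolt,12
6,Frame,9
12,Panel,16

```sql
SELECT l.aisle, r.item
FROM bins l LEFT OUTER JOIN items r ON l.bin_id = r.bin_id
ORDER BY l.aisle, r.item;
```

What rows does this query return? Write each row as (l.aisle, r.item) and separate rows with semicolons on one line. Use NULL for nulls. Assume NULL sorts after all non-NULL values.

(A, NULL); (B, Gizmo); (B, NULL); (E, NULL); (E, NULL); (E, NULL); (F, NULL)

LEFT JOIN keeps every row from `bins`; unmatched rows get NULL for `items`'s columns.
Matching on l.bin_id = r.bin_id.
Matched pairs: 1; unmatched l rows kept: 6.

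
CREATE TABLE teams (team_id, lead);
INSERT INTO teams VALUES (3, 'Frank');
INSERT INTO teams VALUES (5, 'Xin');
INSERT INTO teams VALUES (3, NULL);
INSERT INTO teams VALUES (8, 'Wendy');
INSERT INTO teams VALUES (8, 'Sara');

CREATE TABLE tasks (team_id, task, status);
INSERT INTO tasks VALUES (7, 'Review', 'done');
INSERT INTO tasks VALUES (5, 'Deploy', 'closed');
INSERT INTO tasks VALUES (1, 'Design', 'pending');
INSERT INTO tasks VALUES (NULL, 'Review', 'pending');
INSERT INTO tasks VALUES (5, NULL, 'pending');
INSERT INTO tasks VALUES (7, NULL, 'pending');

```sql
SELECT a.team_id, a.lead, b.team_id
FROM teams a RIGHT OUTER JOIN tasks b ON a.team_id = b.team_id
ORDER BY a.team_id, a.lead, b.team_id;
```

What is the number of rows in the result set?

RIGHT JOIN keeps every row from `tasks`; unmatched rows get NULL for `teams`'s columns.
Matching on a.team_id = b.team_id. A NULL in a compared column never satisfies the condition.
Matched pairs: 2; unmatched b rows kept: 4.
Total: 2 matched + 4 padded = 6 rows.

6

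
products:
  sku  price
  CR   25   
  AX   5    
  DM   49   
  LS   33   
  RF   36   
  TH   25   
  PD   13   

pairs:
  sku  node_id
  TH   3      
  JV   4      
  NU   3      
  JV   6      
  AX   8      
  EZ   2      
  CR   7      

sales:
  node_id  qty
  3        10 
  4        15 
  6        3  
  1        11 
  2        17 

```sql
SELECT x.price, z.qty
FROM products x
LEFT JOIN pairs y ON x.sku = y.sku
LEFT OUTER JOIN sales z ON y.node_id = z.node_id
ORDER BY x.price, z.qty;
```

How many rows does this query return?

7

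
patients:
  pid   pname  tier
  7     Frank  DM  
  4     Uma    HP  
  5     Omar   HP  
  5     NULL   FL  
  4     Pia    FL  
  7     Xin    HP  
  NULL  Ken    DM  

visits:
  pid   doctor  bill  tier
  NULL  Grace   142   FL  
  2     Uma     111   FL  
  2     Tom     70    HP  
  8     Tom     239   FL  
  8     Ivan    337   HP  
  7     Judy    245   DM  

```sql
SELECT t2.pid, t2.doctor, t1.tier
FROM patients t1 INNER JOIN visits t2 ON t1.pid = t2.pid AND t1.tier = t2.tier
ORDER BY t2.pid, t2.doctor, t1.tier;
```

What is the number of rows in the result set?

INNER JOIN keeps only pairs where the ON condition holds.
Matching on t1.pid = t2.pid AND t1.tier = t2.tier. A NULL in a compared column never satisfies the condition.
Matched pairs: 1.
Total: 1 rows.

1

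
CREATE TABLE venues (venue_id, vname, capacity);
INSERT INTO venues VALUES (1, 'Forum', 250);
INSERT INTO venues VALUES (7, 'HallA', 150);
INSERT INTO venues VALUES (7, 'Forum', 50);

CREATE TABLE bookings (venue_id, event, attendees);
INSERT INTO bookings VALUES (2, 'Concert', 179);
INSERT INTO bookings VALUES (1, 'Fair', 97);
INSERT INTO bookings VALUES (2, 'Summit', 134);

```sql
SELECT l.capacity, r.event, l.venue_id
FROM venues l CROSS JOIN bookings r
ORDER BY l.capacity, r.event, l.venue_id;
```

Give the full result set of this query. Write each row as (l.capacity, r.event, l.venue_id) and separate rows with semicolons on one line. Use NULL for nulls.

(50, Concert, 7); (50, Fair, 7); (50, Summit, 7); (150, Concert, 7); (150, Fair, 7); (150, Summit, 7); (250, Concert, 1); (250, Fair, 1); (250, Summit, 1)

CROSS JOIN pairs every row of `venues` with every row of `bookings`: 3 × 3 = 9 rows.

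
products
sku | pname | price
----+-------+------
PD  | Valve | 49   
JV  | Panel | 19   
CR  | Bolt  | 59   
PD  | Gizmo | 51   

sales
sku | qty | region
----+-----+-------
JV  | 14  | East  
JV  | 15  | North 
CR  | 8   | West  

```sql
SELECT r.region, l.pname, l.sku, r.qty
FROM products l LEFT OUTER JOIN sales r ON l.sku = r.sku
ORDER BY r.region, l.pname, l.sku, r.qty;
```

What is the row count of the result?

5

LEFT JOIN keeps every row from `products`; unmatched rows get NULL for `sales`'s columns.
Matching on l.sku = r.sku.
Matched pairs: 3; unmatched l rows kept: 2.
Total: 3 matched + 2 padded = 5 rows.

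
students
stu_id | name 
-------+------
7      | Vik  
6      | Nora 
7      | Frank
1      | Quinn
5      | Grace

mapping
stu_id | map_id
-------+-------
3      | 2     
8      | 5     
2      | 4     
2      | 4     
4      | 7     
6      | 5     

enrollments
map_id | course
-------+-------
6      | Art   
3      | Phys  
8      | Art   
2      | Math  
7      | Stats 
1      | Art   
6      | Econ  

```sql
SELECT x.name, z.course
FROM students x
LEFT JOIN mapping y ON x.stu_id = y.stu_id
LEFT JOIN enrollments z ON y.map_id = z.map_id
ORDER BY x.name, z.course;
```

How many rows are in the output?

Joins associate left-to-right: students LEFT JOIN mapping on stu_id gives 5 intermediate row(s).
Then LEFT JOIN `enrollments z` on map_id: each of those 5 rows is kept; rows whose y.map_id has no match in z get NULL for z's columns.
Result: 5 row(s).

5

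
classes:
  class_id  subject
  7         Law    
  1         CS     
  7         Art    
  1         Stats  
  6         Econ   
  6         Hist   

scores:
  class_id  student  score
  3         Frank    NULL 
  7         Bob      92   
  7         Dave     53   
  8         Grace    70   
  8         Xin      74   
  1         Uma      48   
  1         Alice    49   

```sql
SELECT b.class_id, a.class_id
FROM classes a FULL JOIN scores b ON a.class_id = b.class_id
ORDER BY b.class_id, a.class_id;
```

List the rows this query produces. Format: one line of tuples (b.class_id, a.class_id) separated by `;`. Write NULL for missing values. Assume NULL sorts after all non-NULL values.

FULL OUTER JOIN keeps every row from both sides; unmatched rows get NULL for the other side's columns.
Matching on a.class_id = b.class_id.
- class_id=7: 2 matching b row(s), so 2 row(s) emitted.
- class_id=1: 2 matching b row(s), so 2 row(s) emitted.
- class_id=7: 2 matching b row(s), so 2 row(s) emitted.
- class_id=1: 2 matching b row(s), so 2 row(s) emitted.
- class_id=6: no b row matches, row kept with b columns NULL.
- class_id=6: no b row matches, row kept with b columns NULL.
- 3 b row(s) had no a match → kept, a columns NULL.

(1, 1); (1, 1); (1, 1); (1, 1); (3, NULL); (7, 7); (7, 7); (7, 7); (7, 7); (8, NULL); (8, NULL); (NULL, 6); (NULL, 6)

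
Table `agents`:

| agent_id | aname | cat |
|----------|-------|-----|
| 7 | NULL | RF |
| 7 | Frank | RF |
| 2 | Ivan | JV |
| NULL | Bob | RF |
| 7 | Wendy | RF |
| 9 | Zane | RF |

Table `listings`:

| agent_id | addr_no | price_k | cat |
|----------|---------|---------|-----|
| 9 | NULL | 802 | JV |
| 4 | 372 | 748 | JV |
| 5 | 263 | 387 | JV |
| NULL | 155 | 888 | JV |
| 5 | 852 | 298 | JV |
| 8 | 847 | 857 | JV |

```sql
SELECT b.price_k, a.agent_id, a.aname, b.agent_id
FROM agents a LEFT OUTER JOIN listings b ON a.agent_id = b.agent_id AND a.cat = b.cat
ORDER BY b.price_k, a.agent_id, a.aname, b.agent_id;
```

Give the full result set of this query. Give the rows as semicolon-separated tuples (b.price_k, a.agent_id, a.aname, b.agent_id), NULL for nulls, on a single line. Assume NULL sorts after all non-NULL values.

(NULL, 2, Ivan, NULL); (NULL, 7, Frank, NULL); (NULL, 7, Wendy, NULL); (NULL, 7, NULL, NULL); (NULL, 9, Zane, NULL); (NULL, NULL, Bob, NULL)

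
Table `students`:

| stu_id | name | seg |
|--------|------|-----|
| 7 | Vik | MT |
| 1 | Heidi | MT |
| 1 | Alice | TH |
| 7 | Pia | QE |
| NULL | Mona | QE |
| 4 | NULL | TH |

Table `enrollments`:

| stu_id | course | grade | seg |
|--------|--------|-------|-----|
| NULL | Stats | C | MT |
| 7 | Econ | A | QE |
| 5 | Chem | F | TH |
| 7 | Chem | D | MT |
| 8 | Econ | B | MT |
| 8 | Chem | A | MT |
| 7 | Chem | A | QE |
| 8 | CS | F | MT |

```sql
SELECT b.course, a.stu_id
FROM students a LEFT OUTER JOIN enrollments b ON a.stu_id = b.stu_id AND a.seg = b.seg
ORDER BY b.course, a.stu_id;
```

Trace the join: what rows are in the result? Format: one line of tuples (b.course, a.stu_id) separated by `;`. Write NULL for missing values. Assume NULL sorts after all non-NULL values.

LEFT JOIN keeps every row from `students`; unmatched rows get NULL for `enrollments`'s columns.
Matching on a.stu_id = b.stu_id AND a.seg = b.seg. A NULL in a compared column never satisfies the condition.
- a (stu_id=7, seg=MT) pairs with 1 row(s) of b.
- a (stu_id=1, seg=MT) has no partner → padded with NULL.
- a (stu_id=1, seg=TH) has no partner → padded with NULL.
- a (stu_id=7, seg=QE) pairs with 2 row(s) of b.
- a (stu_id=NULL, seg=QE) has no partner → padded with NULL.
- a (stu_id=4, seg=TH) has no partner → padded with NULL.
After projecting and ordering:
b.course | a.stu_id
Chem | 7
Chem | 7
Econ | 7
NULL | 1
NULL | 1
NULL | 4
NULL | NULL

(Chem, 7); (Chem, 7); (Econ, 7); (NULL, 1); (NULL, 1); (NULL, 4); (NULL, NULL)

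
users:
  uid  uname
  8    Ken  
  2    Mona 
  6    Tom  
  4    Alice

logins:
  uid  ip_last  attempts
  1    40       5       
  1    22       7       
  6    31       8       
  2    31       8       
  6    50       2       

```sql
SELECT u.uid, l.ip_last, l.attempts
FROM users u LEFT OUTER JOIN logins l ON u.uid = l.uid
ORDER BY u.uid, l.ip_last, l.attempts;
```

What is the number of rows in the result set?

LEFT JOIN keeps every row from `users`; unmatched rows get NULL for `logins`'s columns.
Matching on u.uid = l.uid.
- u[0] uid=8 → no match; kept with NULLs on the l side.
- u[1] uid=2 → 1 match(es) in l → 1 row(s).
- u[2] uid=6 → 2 match(es) in l → 2 row(s).
- u[3] uid=4 → no match; kept with NULLs on the l side.
Total: 3 matched + 2 padded = 5 rows.

5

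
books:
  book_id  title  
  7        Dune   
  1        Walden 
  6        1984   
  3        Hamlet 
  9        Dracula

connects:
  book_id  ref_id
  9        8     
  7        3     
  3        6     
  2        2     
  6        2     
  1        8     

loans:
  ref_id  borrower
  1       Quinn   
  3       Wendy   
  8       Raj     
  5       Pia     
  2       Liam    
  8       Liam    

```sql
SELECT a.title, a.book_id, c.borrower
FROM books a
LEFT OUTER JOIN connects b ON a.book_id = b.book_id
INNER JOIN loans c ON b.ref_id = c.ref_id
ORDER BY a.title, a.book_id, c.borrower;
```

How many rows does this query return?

6

Evaluate left to right. First `books a LEFT JOIN connects b` on book_id: 5 row(s).
Then INNER JOIN `loans c` on ref_id: keep only rows whose b.ref_id appears in c.
Result: 6 row(s).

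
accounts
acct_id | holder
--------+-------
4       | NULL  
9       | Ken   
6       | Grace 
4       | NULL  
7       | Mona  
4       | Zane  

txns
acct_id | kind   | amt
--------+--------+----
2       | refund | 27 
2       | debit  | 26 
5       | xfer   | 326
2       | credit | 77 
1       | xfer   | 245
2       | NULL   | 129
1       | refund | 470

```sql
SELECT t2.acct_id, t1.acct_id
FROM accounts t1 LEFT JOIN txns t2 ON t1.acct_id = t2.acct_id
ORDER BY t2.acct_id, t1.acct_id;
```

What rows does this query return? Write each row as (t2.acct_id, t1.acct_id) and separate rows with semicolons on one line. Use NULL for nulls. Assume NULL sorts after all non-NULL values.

(NULL, 4); (NULL, 4); (NULL, 4); (NULL, 6); (NULL, 7); (NULL, 9)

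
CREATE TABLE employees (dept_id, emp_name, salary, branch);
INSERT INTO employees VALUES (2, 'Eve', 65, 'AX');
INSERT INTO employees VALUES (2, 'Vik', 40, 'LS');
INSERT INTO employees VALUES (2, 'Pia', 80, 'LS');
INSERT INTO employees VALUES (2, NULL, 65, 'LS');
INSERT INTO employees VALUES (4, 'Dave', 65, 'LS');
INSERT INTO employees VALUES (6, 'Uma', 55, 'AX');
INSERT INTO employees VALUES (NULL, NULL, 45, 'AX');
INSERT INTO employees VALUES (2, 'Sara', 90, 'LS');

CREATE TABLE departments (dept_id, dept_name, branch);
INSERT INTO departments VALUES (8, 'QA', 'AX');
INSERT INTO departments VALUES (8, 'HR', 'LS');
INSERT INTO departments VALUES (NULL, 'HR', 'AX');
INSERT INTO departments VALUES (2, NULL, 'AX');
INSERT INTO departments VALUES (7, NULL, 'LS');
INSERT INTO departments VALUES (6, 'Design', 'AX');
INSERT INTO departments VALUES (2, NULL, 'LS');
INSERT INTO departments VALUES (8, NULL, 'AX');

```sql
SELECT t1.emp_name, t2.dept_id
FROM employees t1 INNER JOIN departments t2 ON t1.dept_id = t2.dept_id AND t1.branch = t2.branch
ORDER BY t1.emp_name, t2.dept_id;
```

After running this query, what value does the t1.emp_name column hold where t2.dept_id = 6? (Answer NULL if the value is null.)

Uma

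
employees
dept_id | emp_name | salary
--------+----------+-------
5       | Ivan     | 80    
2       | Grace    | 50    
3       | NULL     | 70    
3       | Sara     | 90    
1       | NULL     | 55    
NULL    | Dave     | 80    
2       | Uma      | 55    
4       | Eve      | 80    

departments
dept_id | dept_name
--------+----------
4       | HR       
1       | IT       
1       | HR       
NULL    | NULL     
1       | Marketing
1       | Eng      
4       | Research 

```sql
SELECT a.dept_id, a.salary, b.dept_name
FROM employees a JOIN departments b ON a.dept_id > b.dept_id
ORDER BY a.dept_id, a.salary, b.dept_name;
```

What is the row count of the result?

26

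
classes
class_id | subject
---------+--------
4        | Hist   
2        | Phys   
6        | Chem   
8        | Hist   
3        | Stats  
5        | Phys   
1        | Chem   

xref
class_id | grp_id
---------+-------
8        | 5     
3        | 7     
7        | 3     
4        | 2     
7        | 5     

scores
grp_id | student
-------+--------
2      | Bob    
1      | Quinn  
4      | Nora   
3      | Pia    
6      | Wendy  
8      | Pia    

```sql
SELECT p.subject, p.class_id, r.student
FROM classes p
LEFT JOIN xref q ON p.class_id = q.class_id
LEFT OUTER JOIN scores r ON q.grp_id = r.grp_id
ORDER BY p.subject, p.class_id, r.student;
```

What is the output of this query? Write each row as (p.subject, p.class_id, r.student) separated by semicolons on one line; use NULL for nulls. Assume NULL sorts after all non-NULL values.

Step 1 — p LEFT JOIN q on class_id → 7 row(s).
Then LEFT JOIN `scores r` on grp_id: each of those 7 rows is kept; rows whose q.grp_id has no match in r get NULL for r's columns.

(Chem, 1, NULL); (Chem, 6, NULL); (Hist, 4, Bob); (Hist, 8, NULL); (Phys, 2, NULL); (Phys, 5, NULL); (Stats, 3, NULL)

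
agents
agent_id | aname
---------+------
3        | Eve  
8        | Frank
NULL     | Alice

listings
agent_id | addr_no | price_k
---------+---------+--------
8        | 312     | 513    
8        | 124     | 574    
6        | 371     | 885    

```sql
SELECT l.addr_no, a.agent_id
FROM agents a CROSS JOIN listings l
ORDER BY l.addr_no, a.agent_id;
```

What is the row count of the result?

CROSS JOIN pairs every row of `agents` with every row of `listings`: 3 × 3 = 9 rows.

9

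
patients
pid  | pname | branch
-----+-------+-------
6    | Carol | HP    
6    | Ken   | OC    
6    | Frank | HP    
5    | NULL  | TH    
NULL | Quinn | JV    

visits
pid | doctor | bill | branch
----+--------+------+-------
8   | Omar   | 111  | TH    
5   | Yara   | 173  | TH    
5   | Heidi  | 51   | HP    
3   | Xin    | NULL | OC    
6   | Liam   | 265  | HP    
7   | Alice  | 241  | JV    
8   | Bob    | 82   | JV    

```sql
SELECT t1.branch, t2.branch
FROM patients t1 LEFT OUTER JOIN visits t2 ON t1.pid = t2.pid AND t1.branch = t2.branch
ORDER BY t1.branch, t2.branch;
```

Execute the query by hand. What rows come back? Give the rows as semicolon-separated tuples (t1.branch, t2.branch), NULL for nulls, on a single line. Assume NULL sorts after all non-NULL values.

(HP, HP); (HP, HP); (JV, NULL); (OC, NULL); (TH, TH)

LEFT JOIN keeps every row from `patients`; unmatched rows get NULL for `visits`'s columns.
Matching on t1.pid = t2.pid AND t1.branch = t2.branch. A NULL in a compared column never satisfies the condition.
Matched pairs: 3; unmatched t1 rows kept: 2.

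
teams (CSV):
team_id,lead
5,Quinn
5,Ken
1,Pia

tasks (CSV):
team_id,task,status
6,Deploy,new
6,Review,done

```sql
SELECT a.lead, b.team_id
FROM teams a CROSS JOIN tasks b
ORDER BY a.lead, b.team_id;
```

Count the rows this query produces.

6

CROSS JOIN pairs every row of `teams` with every row of `tasks`: 3 × 2 = 6 rows.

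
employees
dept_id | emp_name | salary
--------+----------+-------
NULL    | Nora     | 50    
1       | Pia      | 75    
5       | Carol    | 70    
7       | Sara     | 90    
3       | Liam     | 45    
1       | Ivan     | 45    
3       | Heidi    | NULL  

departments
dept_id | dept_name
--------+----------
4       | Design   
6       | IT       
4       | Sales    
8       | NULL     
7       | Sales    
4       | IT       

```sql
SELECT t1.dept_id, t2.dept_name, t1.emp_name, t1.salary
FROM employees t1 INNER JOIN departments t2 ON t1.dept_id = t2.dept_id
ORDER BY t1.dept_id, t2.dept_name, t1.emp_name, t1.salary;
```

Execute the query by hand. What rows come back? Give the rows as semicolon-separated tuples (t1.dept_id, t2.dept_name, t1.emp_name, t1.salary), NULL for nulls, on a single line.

(7, Sales, Sara, 90)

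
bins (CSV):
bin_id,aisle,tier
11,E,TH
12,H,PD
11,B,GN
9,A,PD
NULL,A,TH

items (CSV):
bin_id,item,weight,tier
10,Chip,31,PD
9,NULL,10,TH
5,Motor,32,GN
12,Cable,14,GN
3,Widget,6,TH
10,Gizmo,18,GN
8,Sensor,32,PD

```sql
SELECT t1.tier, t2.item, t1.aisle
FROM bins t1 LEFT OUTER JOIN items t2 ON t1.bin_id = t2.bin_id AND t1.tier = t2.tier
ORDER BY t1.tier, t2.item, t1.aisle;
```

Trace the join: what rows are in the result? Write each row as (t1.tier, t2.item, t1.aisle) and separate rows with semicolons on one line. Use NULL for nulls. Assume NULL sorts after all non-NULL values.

LEFT JOIN keeps every row from `bins`; unmatched rows get NULL for `items`'s columns.
Matching on t1.bin_id = t2.bin_id AND t1.tier = t2.tier. A NULL in a compared column never satisfies the condition.
Matched pairs: 0; unmatched t1 rows kept: 5.

(GN, NULL, B); (PD, NULL, A); (PD, NULL, H); (TH, NULL, A); (TH, NULL, E)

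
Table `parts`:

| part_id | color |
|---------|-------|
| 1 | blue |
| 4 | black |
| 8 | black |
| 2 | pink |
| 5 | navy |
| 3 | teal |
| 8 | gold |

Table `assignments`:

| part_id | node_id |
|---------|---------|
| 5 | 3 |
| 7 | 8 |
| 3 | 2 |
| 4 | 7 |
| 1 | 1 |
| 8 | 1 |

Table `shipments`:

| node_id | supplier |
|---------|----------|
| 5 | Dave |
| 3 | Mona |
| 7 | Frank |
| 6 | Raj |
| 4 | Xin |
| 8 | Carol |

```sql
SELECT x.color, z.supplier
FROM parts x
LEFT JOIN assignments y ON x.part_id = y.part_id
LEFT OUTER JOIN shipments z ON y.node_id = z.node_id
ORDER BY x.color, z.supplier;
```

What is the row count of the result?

7

Joins associate left-to-right: parts LEFT JOIN assignments on part_id gives 7 intermediate row(s).
Then LEFT JOIN `shipments z` on node_id: each of those 7 rows is kept; rows whose y.node_id has no match in z get NULL for z's columns.
Result: 7 row(s).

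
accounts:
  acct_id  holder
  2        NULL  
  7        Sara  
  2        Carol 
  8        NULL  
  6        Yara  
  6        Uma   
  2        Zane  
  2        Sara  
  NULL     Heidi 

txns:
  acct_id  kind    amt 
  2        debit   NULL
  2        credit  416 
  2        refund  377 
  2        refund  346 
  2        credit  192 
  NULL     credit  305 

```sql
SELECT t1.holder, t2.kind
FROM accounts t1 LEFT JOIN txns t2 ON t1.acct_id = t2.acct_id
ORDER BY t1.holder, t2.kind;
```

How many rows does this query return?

25

LEFT JOIN keeps every row from `accounts`; unmatched rows get NULL for `txns`'s columns.
Matching on t1.acct_id = t2.acct_id. A NULL in a compared column never satisfies the condition.
Matched pairs: 20; unmatched t1 rows kept: 5.
Total: 20 matched + 5 padded = 25 rows.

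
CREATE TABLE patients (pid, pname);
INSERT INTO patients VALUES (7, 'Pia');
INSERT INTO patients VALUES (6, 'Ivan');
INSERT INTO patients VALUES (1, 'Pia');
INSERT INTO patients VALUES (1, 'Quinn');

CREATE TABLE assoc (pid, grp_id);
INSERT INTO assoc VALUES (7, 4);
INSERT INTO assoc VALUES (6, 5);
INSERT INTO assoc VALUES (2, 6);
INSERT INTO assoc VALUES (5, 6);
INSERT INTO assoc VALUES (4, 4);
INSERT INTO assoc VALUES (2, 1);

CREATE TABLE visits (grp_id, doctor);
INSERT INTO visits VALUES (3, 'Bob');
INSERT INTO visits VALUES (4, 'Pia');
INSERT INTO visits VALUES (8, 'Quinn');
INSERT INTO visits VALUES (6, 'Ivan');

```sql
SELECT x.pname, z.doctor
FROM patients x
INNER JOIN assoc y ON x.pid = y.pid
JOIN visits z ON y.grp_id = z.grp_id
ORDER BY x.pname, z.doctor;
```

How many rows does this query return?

1

Step 1 — x INNER JOIN y on pid → 2 row(s).
Then INNER JOIN `visits z` on grp_id: keep only rows whose y.grp_id appears in z.
Result: 1 row(s).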